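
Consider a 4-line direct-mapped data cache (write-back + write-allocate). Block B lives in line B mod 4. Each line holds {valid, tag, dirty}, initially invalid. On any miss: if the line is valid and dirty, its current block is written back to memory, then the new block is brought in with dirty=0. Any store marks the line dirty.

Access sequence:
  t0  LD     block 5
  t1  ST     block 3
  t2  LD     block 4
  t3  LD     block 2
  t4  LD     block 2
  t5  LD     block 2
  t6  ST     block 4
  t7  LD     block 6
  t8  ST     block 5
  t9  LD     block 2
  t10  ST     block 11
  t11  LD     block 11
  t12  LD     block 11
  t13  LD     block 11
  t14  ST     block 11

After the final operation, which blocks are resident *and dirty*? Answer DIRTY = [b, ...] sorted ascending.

DIRTY = [4, 5, 11]

  0 | R B5 → L1 miss [-]
  1 | W B3 → L3 miss [D]
  2 | R B4 → L0 miss [-]
  3 | R B2 → L2 miss [-]
  4 | R B2 → L2 hit [-]
  5 | R B2 → L2 hit [-]
  6 | W B4 → L0 hit [D]
  7 | R B6 → L2 miss [-]
  8 | W B5 → L1 hit [D]
  9 | R B2 → L2 miss [-]
  10 | W B11 → L3 miss wb→B3 [D]
  11 | R B11 → L3 hit [D]
  12 | R B11 → L3 hit [D]
  13 | R B11 → L3 hit [D]
  14 | W B11 → L3 hit [D]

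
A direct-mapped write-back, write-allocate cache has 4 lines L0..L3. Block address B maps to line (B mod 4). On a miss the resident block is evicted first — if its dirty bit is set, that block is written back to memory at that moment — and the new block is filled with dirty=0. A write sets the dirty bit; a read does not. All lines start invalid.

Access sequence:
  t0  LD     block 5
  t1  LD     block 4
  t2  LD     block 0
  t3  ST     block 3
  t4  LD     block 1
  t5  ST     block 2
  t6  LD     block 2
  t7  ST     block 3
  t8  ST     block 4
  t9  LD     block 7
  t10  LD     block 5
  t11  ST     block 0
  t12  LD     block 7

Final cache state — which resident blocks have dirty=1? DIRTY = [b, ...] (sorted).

DIRTY = [0, 2]

0: R B5 -> L1 miss  d=-]
1: R B4 -> L0 miss  d=-]
2: R B0 -> L0 miss  d=-]
3: W B3 -> L3 miss  d=D]
4: R B1 -> L1 miss  d=-]
5: W B2 -> L2 miss  d=D]
6: R B2 -> L2 hit  d=D]
7: W B3 -> L3 hit  d=D]
8: W B4 -> L0 miss  d=D]
9: R B7 -> L3 miss wb->B3  d=-]
10: R B5 -> L1 miss  d=-]
11: W B0 -> L0 miss wb->B4  d=D]
12: R B7 -> L3 hit  d=-]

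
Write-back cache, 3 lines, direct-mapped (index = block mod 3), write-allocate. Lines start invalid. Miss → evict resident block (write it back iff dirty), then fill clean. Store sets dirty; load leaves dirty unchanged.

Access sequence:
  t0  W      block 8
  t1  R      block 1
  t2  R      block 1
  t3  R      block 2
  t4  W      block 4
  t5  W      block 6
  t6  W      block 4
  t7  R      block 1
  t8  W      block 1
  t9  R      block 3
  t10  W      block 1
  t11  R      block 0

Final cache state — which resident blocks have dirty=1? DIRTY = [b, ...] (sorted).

  0 | W B8 → L2 miss [D]
  1 | R B1 → L1 miss [-]
  2 | R B1 → L1 hit [-]
  3 | R B2 → L2 miss wb→B8 [-]
  4 | W B4 → L1 miss [D]
  5 | W B6 → L0 miss [D]
  6 | W B4 → L1 hit [D]
  7 | R B1 → L1 miss wb→B4 [-]
  8 | W B1 → L1 hit [D]
  9 | R B3 → L0 miss wb→B6 [-]
  10 | W B1 → L1 hit [D]
  11 | R B0 → L0 miss [-]

DIRTY = [1]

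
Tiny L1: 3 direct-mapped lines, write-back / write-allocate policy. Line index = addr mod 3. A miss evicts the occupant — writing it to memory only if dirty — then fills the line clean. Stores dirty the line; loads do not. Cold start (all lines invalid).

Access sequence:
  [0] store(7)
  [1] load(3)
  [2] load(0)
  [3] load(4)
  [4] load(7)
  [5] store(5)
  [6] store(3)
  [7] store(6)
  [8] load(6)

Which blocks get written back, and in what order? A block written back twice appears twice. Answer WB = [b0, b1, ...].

WB = [7, 3]

0: W B7 → L1 miss [D]
1: R B3 → L0 miss [-]
2: R B0 → L0 miss [-]
3: R B4 → L1 miss wb→B7 [-]
4: R B7 → L1 miss [-]
5: W B5 → L2 miss [D]
6: W B3 → L0 miss [D]
7: W B6 → L0 miss wb→B3 [D]
8: R B6 → L0 hit [D]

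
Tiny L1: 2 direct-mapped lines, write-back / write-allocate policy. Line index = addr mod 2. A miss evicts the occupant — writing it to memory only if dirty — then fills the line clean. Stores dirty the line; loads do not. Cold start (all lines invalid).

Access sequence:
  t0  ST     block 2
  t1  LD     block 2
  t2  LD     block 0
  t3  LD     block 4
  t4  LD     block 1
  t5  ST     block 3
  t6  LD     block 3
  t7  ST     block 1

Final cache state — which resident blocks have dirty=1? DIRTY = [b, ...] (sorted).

0: W B2 → L0 miss [D]
1: R B2 → L0 hit [D]
2: R B0 → L0 miss wb→B2 [-]
3: R B4 → L0 miss [-]
4: R B1 → L1 miss [-]
5: W B3 → L1 miss [D]
6: R B3 → L1 hit [D]
7: W B1 → L1 miss wb→B3 [D]

DIRTY = [1]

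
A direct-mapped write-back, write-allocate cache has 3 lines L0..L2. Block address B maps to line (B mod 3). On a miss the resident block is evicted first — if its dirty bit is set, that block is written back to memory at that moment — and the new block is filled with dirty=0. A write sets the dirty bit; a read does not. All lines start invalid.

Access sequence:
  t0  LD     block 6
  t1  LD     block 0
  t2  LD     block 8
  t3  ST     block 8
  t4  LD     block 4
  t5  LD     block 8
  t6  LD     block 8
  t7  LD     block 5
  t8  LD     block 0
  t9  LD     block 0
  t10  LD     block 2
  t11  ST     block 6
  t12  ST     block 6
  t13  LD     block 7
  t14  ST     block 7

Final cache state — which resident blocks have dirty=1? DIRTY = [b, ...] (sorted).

DIRTY = [6, 7]

0: R B6 -> L0 miss  d=-]
1: R B0 -> L0 miss  d=-]
2: R B8 -> L2 miss  d=-]
3: W B8 -> L2 hit  d=D]
4: R B4 -> L1 miss  d=-]
5: R B8 -> L2 hit  d=D]
6: R B8 -> L2 hit  d=D]
7: R B5 -> L2 miss wb->B8  d=-]
8: R B0 -> L0 hit  d=-]
9: R B0 -> L0 hit  d=-]
10: R B2 -> L2 miss  d=-]
11: W B6 -> L0 miss  d=D]
12: W B6 -> L0 hit  d=D]
13: R B7 -> L1 miss  d=-]
14: W B7 -> L1 hit  d=D]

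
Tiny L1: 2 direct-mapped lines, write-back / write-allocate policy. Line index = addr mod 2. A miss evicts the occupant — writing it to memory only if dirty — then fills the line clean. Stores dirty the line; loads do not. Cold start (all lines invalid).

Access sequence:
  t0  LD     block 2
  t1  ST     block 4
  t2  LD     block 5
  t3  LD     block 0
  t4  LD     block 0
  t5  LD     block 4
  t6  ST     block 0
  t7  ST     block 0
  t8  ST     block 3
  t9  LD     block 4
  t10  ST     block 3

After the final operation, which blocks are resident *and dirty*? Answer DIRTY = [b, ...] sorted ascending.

0: R B2 -> L0 miss  d=-]
1: W B4 -> L0 miss  d=D]
2: R B5 -> L1 miss  d=-]
3: R B0 -> L0 miss wb->B4  d=-]
4: R B0 -> L0 hit  d=-]
5: R B4 -> L0 miss  d=-]
6: W B0 -> L0 miss  d=D]
7: W B0 -> L0 hit  d=D]
8: W B3 -> L1 miss  d=D]
9: R B4 -> L0 miss wb->B0  d=-]
10: W B3 -> L1 hit  d=D]

DIRTY = [3]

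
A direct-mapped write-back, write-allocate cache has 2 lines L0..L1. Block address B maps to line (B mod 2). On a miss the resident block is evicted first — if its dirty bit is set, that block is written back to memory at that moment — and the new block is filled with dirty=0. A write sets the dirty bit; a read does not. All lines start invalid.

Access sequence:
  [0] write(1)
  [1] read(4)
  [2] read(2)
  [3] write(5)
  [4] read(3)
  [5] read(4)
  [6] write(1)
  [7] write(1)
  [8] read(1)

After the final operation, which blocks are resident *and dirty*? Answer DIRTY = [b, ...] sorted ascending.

0: W B1 → L1 miss [D]
1: R B4 → L0 miss [-]
2: R B2 → L0 miss [-]
3: W B5 → L1 miss wb→B1 [D]
4: R B3 → L1 miss wb→B5 [-]
5: R B4 → L0 miss [-]
6: W B1 → L1 miss [D]
7: W B1 → L1 hit [D]
8: R B1 → L1 hit [D]

DIRTY = [1]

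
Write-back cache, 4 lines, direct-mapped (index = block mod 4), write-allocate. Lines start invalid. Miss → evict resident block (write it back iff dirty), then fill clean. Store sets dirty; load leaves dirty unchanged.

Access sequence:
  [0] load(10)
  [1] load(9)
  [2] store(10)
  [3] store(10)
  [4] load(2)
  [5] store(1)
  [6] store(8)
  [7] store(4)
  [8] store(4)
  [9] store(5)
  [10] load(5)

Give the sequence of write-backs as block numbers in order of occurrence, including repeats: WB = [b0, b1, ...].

WB = [10, 8, 1]

0: R B10 → L2 miss [-]
1: R B9 → L1 miss [-]
2: W B10 → L2 hit [D]
3: W B10 → L2 hit [D]
4: R B2 → L2 miss wb→B10 [-]
5: W B1 → L1 miss [D]
6: W B8 → L0 miss [D]
7: W B4 → L0 miss wb→B8 [D]
8: W B4 → L0 hit [D]
9: W B5 → L1 miss wb→B1 [D]
10: R B5 → L1 hit [D]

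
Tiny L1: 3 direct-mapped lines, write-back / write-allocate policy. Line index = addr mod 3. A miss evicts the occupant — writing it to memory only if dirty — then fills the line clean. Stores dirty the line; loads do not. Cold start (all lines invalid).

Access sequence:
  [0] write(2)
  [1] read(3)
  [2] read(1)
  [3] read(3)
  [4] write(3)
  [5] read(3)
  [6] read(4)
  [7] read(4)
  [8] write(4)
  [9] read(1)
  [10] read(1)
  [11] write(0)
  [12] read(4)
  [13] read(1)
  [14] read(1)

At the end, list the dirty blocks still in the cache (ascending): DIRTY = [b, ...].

DIRTY = [0, 2]

  0 | W B2 → L2 miss [D]
  1 | R B3 → L0 miss [-]
  2 | R B1 → L1 miss [-]
  3 | R B3 → L0 hit [-]
  4 | W B3 → L0 hit [D]
  5 | R B3 → L0 hit [D]
  6 | R B4 → L1 miss [-]
  7 | R B4 → L1 hit [-]
  8 | W B4 → L1 hit [D]
  9 | R B1 → L1 miss wb→B4 [-]
  10 | R B1 → L1 hit [-]
  11 | W B0 → L0 miss wb→B3 [D]
  12 | R B4 → L1 miss [-]
  13 | R B1 → L1 miss [-]
  14 | R B1 → L1 hit [-]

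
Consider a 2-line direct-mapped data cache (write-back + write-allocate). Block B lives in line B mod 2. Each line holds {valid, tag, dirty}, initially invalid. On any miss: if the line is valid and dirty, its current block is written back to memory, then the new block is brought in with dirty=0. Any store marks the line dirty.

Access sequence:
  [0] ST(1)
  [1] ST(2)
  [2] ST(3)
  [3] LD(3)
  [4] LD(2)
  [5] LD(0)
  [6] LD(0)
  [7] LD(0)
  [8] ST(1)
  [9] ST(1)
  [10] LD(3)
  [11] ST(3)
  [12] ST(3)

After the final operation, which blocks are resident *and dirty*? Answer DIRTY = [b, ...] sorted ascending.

0: W B1 → L1 miss [D]
1: W B2 → L0 miss [D]
2: W B3 → L1 miss wb→B1 [D]
3: R B3 → L1 hit [D]
4: R B2 → L0 hit [D]
5: R B0 → L0 miss wb→B2 [-]
6: R B0 → L0 hit [-]
7: R B0 → L0 hit [-]
8: W B1 → L1 miss wb→B3 [D]
9: W B1 → L1 hit [D]
10: R B3 → L1 miss wb→B1 [-]
11: W B3 → L1 hit [D]
12: W B3 → L1 hit [D]

DIRTY = [3]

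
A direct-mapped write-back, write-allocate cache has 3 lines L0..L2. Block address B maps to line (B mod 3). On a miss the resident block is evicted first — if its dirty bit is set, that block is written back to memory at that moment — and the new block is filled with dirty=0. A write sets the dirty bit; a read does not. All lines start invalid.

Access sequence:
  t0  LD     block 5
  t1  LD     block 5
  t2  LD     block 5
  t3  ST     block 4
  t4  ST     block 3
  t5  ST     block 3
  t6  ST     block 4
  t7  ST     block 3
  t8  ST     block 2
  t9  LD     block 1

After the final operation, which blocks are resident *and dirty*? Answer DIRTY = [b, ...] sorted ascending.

DIRTY = [2, 3]

0: R B5 → L2 miss [-]
1: R B5 → L2 hit [-]
2: R B5 → L2 hit [-]
3: W B4 → L1 miss [D]
4: W B3 → L0 miss [D]
5: W B3 → L0 hit [D]
6: W B4 → L1 hit [D]
7: W B3 → L0 hit [D]
8: W B2 → L2 miss [D]
9: R B1 → L1 miss wb→B4 [-]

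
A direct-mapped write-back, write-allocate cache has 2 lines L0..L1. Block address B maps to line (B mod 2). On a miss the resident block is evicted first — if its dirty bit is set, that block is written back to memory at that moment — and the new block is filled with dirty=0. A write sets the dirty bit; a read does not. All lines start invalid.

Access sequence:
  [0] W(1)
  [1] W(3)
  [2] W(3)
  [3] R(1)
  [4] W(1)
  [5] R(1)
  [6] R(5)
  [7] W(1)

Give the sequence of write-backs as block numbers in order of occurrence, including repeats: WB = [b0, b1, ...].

WB = [1, 3, 1]

0: W B1 -> L1 miss  d=D]
1: W B3 -> L1 miss wb->B1  d=D]
2: W B3 -> L1 hit  d=D]
3: R B1 -> L1 miss wb->B3  d=-]
4: W B1 -> L1 hit  d=D]
5: R B1 -> L1 hit  d=D]
6: R B5 -> L1 miss wb->B1  d=-]
7: W B1 -> L1 miss  d=D]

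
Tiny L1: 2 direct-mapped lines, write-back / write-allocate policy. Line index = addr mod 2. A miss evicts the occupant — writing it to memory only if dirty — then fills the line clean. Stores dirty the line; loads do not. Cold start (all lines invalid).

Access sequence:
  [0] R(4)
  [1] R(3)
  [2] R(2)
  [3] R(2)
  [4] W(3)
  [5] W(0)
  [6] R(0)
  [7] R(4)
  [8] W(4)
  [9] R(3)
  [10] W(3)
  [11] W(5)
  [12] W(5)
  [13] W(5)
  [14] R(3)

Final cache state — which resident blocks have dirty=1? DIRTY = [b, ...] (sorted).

  0 | R B4 → L0 miss [-]
  1 | R B3 → L1 miss [-]
  2 | R B2 → L0 miss [-]
  3 | R B2 → L0 hit [-]
  4 | W B3 → L1 hit [D]
  5 | W B0 → L0 miss [D]
  6 | R B0 → L0 hit [D]
  7 | R B4 → L0 miss wb→B0 [-]
  8 | W B4 → L0 hit [D]
  9 | R B3 → L1 hit [D]
  10 | W B3 → L1 hit [D]
  11 | W B5 → L1 miss wb→B3 [D]
  12 | W B5 → L1 hit [D]
  13 | W B5 → L1 hit [D]
  14 | R B3 → L1 miss wb→B5 [-]

DIRTY = [4]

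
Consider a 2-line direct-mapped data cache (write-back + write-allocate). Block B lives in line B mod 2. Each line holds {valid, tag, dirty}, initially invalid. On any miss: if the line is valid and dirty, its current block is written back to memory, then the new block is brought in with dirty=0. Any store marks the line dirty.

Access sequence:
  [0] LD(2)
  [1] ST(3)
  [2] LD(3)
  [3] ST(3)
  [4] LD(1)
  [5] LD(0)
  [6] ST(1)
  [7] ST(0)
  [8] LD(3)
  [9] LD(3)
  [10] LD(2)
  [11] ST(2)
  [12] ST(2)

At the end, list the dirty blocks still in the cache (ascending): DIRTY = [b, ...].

DIRTY = [2]

0: R B2 → L0 miss [-]
1: W B3 → L1 miss [D]
2: R B3 → L1 hit [D]
3: W B3 → L1 hit [D]
4: R B1 → L1 miss wb→B3 [-]
5: R B0 → L0 miss [-]
6: W B1 → L1 hit [D]
7: W B0 → L0 hit [D]
8: R B3 → L1 miss wb→B1 [-]
9: R B3 → L1 hit [-]
10: R B2 → L0 miss wb→B0 [-]
11: W B2 → L0 hit [D]
12: W B2 → L0 hit [D]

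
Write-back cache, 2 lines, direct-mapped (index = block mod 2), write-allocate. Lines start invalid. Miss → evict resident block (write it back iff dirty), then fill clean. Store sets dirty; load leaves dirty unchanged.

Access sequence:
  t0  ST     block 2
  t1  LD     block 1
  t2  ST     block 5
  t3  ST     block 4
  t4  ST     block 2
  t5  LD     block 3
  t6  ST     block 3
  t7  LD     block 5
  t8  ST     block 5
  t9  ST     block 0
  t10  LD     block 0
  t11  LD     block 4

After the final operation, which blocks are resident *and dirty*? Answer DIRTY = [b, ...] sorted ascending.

DIRTY = [5]

0: W B2 → L0 miss [D]
1: R B1 → L1 miss [-]
2: W B5 → L1 miss [D]
3: W B4 → L0 miss wb→B2 [D]
4: W B2 → L0 miss wb→B4 [D]
5: R B3 → L1 miss wb→B5 [-]
6: W B3 → L1 hit [D]
7: R B5 → L1 miss wb→B3 [-]
8: W B5 → L1 hit [D]
9: W B0 → L0 miss wb→B2 [D]
10: R B0 → L0 hit [D]
11: R B4 → L0 miss wb→B0 [-]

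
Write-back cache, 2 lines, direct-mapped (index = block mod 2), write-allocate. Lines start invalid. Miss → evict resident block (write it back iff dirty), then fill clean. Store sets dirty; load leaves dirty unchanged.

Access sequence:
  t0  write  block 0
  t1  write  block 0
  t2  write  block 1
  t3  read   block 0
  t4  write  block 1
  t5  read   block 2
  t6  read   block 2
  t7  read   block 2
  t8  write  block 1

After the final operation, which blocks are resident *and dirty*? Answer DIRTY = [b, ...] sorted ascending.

DIRTY = [1]

0: W B0 -> L0 miss  d=D]
1: W B0 -> L0 hit  d=D]
2: W B1 -> L1 miss  d=D]
3: R B0 -> L0 hit  d=D]
4: W B1 -> L1 hit  d=D]
5: R B2 -> L0 miss wb->B0  d=-]
6: R B2 -> L0 hit  d=-]
7: R B2 -> L0 hit  d=-]
8: W B1 -> L1 hit  d=D]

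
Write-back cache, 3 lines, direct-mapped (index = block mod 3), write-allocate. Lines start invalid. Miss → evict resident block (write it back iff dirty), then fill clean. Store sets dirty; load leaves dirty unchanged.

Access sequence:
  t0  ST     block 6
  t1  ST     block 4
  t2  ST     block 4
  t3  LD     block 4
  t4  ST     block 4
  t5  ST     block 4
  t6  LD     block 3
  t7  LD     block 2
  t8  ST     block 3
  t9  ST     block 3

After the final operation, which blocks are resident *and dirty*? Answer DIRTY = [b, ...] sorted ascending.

  0 | W B6 → L0 miss [D]
  1 | W B4 → L1 miss [D]
  2 | W B4 → L1 hit [D]
  3 | R B4 → L1 hit [D]
  4 | W B4 → L1 hit [D]
  5 | W B4 → L1 hit [D]
  6 | R B3 → L0 miss wb→B6 [-]
  7 | R B2 → L2 miss [-]
  8 | W B3 → L0 hit [D]
  9 | W B3 → L0 hit [D]

DIRTY = [3, 4]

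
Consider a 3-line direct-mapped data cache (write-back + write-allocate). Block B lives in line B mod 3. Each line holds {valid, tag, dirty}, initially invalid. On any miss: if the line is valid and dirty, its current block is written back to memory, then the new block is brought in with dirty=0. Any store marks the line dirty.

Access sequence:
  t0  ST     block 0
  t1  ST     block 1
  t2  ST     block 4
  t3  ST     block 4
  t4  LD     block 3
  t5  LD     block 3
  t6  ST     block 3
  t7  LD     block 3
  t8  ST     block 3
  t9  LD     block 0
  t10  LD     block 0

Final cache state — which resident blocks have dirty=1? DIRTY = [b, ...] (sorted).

0: W B0 → L0 miss [D]
1: W B1 → L1 miss [D]
2: W B4 → L1 miss wb→B1 [D]
3: W B4 → L1 hit [D]
4: R B3 → L0 miss wb→B0 [-]
5: R B3 → L0 hit [-]
6: W B3 → L0 hit [D]
7: R B3 → L0 hit [D]
8: W B3 → L0 hit [D]
9: R B0 → L0 miss wb→B3 [-]
10: R B0 → L0 hit [-]

DIRTY = [4]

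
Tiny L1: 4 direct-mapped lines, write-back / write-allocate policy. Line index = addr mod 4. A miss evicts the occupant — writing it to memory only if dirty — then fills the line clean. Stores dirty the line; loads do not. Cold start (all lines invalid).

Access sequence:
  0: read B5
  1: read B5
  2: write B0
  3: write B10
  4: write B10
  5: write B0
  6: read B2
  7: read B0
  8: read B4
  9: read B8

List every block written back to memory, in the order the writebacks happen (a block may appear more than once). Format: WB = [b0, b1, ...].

0: R B5 -> L1 miss  d=-]
1: R B5 -> L1 hit  d=-]
2: W B0 -> L0 miss  d=D]
3: W B10 -> L2 miss  d=D]
4: W B10 -> L2 hit  d=D]
5: W B0 -> L0 hit  d=D]
6: R B2 -> L2 miss wb->B10  d=-]
7: R B0 -> L0 hit  d=D]
8: R B4 -> L0 miss wb->B0  d=-]
9: R B8 -> L0 miss  d=-]

WB = [10, 0]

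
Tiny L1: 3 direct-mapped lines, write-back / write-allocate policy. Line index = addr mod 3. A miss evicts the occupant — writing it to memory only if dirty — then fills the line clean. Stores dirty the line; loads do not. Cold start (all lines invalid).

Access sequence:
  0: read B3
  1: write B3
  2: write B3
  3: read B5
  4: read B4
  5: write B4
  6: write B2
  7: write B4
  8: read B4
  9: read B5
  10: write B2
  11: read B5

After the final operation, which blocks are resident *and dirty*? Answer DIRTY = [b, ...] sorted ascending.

  0 | R B3 → L0 miss [-]
  1 | W B3 → L0 hit [D]
  2 | W B3 → L0 hit [D]
  3 | R B5 → L2 miss [-]
  4 | R B4 → L1 miss [-]
  5 | W B4 → L1 hit [D]
  6 | W B2 → L2 miss [D]
  7 | W B4 → L1 hit [D]
  8 | R B4 → L1 hit [D]
  9 | R B5 → L2 miss wb→B2 [-]
  10 | W B2 → L2 miss [D]
  11 | R B5 → L2 miss wb→B2 [-]

DIRTY = [3, 4]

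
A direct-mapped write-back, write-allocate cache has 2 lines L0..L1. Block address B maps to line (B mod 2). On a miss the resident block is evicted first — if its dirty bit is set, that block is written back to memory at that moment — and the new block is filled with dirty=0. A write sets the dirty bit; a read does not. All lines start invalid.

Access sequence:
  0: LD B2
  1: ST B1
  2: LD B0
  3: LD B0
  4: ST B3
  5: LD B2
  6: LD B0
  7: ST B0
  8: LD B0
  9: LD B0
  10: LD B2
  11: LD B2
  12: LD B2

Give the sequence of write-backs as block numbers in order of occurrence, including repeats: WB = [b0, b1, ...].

WB = [1, 0]

0: R B2 -> L0 miss  d=-]
1: W B1 -> L1 miss  d=D]
2: R B0 -> L0 miss  d=-]
3: R B0 -> L0 hit  d=-]
4: W B3 -> L1 miss wb->B1  d=D]
5: R B2 -> L0 miss  d=-]
6: R B0 -> L0 miss  d=-]
7: W B0 -> L0 hit  d=D]
8: R B0 -> L0 hit  d=D]
9: R B0 -> L0 hit  d=D]
10: R B2 -> L0 miss wb->B0  d=-]
11: R B2 -> L0 hit  d=-]
12: R B2 -> L0 hit  d=-]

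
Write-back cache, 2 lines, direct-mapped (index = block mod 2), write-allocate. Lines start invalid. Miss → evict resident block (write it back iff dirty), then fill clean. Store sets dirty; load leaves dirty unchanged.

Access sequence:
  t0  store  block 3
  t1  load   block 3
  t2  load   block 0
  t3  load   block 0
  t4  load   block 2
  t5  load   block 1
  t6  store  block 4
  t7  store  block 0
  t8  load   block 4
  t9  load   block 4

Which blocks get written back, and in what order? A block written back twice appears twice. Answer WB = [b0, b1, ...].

0: W B3 → L1 miss [D]
1: R B3 → L1 hit [D]
2: R B0 → L0 miss [-]
3: R B0 → L0 hit [-]
4: R B2 → L0 miss [-]
5: R B1 → L1 miss wb→B3 [-]
6: W B4 → L0 miss [D]
7: W B0 → L0 miss wb→B4 [D]
8: R B4 → L0 miss wb→B0 [-]
9: R B4 → L0 hit [-]

WB = [3, 4, 0]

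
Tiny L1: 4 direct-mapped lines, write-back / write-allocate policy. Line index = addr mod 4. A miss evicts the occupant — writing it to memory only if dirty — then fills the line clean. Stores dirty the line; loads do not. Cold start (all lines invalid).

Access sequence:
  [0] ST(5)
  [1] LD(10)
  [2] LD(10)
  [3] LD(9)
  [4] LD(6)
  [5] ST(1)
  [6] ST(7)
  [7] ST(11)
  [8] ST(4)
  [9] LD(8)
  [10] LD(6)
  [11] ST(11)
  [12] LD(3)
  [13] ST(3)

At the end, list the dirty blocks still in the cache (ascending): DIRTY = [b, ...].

DIRTY = [1, 3]

0: W B5 -> L1 miss  d=D]
1: R B10 -> L2 miss  d=-]
2: R B10 -> L2 hit  d=-]
3: R B9 -> L1 miss wb->B5  d=-]
4: R B6 -> L2 miss  d=-]
5: W B1 -> L1 miss  d=D]
6: W B7 -> L3 miss  d=D]
7: W B11 -> L3 miss wb->B7  d=D]
8: W B4 -> L0 miss  d=D]
9: R B8 -> L0 miss wb->B4  d=-]
10: R B6 -> L2 hit  d=-]
11: W B11 -> L3 hit  d=D]
12: R B3 -> L3 miss wb->B11  d=-]
13: W B3 -> L3 hit  d=D]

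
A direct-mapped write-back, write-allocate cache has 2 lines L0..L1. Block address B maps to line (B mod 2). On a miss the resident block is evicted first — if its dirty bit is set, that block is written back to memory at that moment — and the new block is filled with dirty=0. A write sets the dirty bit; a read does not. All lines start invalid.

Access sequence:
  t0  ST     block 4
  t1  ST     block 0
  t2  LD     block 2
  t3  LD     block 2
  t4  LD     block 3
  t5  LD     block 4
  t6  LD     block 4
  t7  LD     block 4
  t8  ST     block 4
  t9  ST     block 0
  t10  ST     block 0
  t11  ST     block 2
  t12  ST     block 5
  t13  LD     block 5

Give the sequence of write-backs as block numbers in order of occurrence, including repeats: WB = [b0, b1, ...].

WB = [4, 0, 4, 0]

0: W B4 → L0 miss [D]
1: W B0 → L0 miss wb→B4 [D]
2: R B2 → L0 miss wb→B0 [-]
3: R B2 → L0 hit [-]
4: R B3 → L1 miss [-]
5: R B4 → L0 miss [-]
6: R B4 → L0 hit [-]
7: R B4 → L0 hit [-]
8: W B4 → L0 hit [D]
9: W B0 → L0 miss wb→B4 [D]
10: W B0 → L0 hit [D]
11: W B2 → L0 miss wb→B0 [D]
12: W B5 → L1 miss [D]
13: R B5 → L1 hit [D]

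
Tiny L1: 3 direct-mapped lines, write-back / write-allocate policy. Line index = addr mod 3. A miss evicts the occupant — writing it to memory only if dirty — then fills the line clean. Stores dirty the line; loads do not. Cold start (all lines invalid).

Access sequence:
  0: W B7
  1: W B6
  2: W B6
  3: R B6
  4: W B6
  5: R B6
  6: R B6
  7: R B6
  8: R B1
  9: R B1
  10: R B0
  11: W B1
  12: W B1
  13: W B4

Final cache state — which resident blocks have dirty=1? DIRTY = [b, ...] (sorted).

DIRTY = [4]

0: W B7 -> L1 miss  d=D]
1: W B6 -> L0 miss  d=D]
2: W B6 -> L0 hit  d=D]
3: R B6 -> L0 hit  d=D]
4: W B6 -> L0 hit  d=D]
5: R B6 -> L0 hit  d=D]
6: R B6 -> L0 hit  d=D]
7: R B6 -> L0 hit  d=D]
8: R B1 -> L1 miss wb->B7  d=-]
9: R B1 -> L1 hit  d=-]
10: R B0 -> L0 miss wb->B6  d=-]
11: W B1 -> L1 hit  d=D]
12: W B1 -> L1 hit  d=D]
13: W B4 -> L1 miss wb->B1  d=D]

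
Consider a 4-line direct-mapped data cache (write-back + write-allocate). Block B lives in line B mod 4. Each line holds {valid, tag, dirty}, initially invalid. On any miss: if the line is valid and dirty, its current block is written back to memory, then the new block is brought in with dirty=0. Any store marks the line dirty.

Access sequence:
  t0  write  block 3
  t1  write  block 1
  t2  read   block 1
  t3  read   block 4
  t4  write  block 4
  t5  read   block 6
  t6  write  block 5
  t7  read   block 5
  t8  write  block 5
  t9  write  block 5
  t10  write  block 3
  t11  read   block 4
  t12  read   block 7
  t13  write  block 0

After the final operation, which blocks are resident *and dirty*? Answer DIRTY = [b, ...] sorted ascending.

0: W B3 → L3 miss [D]
1: W B1 → L1 miss [D]
2: R B1 → L1 hit [D]
3: R B4 → L0 miss [-]
4: W B4 → L0 hit [D]
5: R B6 → L2 miss [-]
6: W B5 → L1 miss wb→B1 [D]
7: R B5 → L1 hit [D]
8: W B5 → L1 hit [D]
9: W B5 → L1 hit [D]
10: W B3 → L3 hit [D]
11: R B4 → L0 hit [D]
12: R B7 → L3 miss wb→B3 [-]
13: W B0 → L0 miss wb→B4 [D]

DIRTY = [0, 5]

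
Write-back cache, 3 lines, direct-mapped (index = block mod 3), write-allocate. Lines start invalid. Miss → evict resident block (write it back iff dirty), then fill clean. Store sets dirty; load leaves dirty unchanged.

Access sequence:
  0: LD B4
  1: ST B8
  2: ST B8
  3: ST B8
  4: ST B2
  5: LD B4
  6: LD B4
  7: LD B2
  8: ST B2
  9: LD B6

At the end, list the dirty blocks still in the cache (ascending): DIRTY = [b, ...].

  0 | R B4 → L1 miss [-]
  1 | W B8 → L2 miss [D]
  2 | W B8 → L2 hit [D]
  3 | W B8 → L2 hit [D]
  4 | W B2 → L2 miss wb→B8 [D]
  5 | R B4 → L1 hit [-]
  6 | R B4 → L1 hit [-]
  7 | R B2 → L2 hit [D]
  8 | W B2 → L2 hit [D]
  9 | R B6 → L0 miss [-]

DIRTY = [2]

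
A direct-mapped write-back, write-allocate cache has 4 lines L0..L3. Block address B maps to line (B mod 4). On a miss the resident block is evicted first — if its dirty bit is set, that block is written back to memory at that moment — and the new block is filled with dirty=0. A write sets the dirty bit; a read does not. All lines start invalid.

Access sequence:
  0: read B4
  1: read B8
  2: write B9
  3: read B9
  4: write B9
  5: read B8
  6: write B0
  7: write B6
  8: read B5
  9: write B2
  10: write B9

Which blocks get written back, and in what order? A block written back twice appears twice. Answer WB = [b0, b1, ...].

WB = [9, 6]

0: R B4 -> L0 miss  d=-]
1: R B8 -> L0 miss  d=-]
2: W B9 -> L1 miss  d=D]
3: R B9 -> L1 hit  d=D]
4: W B9 -> L1 hit  d=D]
5: R B8 -> L0 hit  d=-]
6: W B0 -> L0 miss  d=D]
7: W B6 -> L2 miss  d=D]
8: R B5 -> L1 miss wb->B9  d=-]
9: W B2 -> L2 miss wb->B6  d=D]
10: W B9 -> L1 miss  d=D]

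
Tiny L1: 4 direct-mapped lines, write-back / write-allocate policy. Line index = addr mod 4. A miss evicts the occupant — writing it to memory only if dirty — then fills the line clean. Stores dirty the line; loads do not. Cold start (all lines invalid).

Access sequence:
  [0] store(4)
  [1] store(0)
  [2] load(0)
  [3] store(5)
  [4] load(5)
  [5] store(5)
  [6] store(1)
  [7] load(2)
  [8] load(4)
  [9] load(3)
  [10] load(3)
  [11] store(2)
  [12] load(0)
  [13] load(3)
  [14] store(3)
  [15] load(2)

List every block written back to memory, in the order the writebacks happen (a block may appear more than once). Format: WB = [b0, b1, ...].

  0 | W B4 → L0 miss [D]
  1 | W B0 → L0 miss wb→B4 [D]
  2 | R B0 → L0 hit [D]
  3 | W B5 → L1 miss [D]
  4 | R B5 → L1 hit [D]
  5 | W B5 → L1 hit [D]
  6 | W B1 → L1 miss wb→B5 [D]
  7 | R B2 → L2 miss [-]
  8 | R B4 → L0 miss wb→B0 [-]
  9 | R B3 → L3 miss [-]
  10 | R B3 → L3 hit [-]
  11 | W B2 → L2 hit [D]
  12 | R B0 → L0 miss [-]
  13 | R B3 → L3 hit [-]
  14 | W B3 → L3 hit [D]
  15 | R B2 → L2 hit [D]

WB = [4, 5, 0]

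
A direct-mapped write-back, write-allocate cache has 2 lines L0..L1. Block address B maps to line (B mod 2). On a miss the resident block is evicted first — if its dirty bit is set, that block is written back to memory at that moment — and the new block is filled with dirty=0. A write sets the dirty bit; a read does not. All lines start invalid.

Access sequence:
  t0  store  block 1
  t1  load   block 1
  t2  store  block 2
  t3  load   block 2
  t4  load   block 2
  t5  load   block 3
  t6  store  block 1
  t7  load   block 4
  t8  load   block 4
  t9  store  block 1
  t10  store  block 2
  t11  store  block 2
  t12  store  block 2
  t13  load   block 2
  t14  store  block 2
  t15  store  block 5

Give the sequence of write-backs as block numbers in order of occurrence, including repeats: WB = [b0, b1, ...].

  0 | W B1 → L1 miss [D]
  1 | R B1 → L1 hit [D]
  2 | W B2 → L0 miss [D]
  3 | R B2 → L0 hit [D]
  4 | R B2 → L0 hit [D]
  5 | R B3 → L1 miss wb→B1 [-]
  6 | W B1 → L1 miss [D]
  7 | R B4 → L0 miss wb→B2 [-]
  8 | R B4 → L0 hit [-]
  9 | W B1 → L1 hit [D]
  10 | W B2 → L0 miss [D]
  11 | W B2 → L0 hit [D]
  12 | W B2 → L0 hit [D]
  13 | R B2 → L0 hit [D]
  14 | W B2 → L0 hit [D]
  15 | W B5 → L1 miss wb→B1 [D]

WB = [1, 2, 1]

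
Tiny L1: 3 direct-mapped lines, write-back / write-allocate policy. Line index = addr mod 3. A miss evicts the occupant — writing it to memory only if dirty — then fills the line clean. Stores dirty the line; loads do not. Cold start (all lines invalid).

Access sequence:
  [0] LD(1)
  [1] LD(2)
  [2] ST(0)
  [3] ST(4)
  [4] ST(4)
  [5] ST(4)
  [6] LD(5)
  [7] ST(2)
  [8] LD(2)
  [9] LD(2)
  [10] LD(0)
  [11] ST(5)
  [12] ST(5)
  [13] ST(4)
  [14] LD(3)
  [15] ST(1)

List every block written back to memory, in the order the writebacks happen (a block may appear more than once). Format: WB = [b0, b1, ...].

0: R B1 -> L1 miss  d=-]
1: R B2 -> L2 miss  d=-]
2: W B0 -> L0 miss  d=D]
3: W B4 -> L1 miss  d=D]
4: W B4 -> L1 hit  d=D]
5: W B4 -> L1 hit  d=D]
6: R B5 -> L2 miss  d=-]
7: W B2 -> L2 miss  d=D]
8: R B2 -> L2 hit  d=D]
9: R B2 -> L2 hit  d=D]
10: R B0 -> L0 hit  d=D]
11: W B5 -> L2 miss wb->B2  d=D]
12: W B5 -> L2 hit  d=D]
13: W B4 -> L1 hit  d=D]
14: R B3 -> L0 miss wb->B0  d=-]
15: W B1 -> L1 miss wb->B4  d=D]

WB = [2, 0, 4]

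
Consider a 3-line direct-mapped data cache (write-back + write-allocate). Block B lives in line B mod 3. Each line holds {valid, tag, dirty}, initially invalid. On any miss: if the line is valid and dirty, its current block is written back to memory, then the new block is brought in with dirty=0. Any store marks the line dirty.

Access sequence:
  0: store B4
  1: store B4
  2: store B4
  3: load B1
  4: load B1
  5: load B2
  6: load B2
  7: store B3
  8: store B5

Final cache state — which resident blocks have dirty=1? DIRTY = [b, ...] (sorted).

DIRTY = [3, 5]

  0 | W B4 → L1 miss [D]
  1 | W B4 → L1 hit [D]
  2 | W B4 → L1 hit [D]
  3 | R B1 → L1 miss wb→B4 [-]
  4 | R B1 → L1 hit [-]
  5 | R B2 → L2 miss [-]
  6 | R B2 → L2 hit [-]
  7 | W B3 → L0 miss [D]
  8 | W B5 → L2 miss [D]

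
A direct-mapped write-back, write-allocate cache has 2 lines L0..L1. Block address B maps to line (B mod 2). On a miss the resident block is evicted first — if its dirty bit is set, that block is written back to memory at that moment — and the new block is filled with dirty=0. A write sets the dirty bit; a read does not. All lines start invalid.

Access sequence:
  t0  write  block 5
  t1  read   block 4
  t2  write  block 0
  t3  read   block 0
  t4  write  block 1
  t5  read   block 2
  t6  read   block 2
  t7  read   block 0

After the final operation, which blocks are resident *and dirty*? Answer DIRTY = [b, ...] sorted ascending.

0: W B5 → L1 miss [D]
1: R B4 → L0 miss [-]
2: W B0 → L0 miss [D]
3: R B0 → L0 hit [D]
4: W B1 → L1 miss wb→B5 [D]
5: R B2 → L0 miss wb→B0 [-]
6: R B2 → L0 hit [-]
7: R B0 → L0 miss [-]

DIRTY = [1]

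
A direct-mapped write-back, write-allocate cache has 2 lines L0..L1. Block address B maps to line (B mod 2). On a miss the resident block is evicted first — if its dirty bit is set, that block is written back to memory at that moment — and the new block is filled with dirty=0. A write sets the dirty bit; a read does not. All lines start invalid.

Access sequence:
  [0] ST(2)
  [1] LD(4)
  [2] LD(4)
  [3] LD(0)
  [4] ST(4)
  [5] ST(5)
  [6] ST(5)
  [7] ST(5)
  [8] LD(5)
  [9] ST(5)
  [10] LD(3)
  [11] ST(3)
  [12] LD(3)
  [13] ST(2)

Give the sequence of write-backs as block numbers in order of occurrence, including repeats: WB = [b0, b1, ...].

0: W B2 -> L0 miss  d=D]
1: R B4 -> L0 miss wb->B2  d=-]
2: R B4 -> L0 hit  d=-]
3: R B0 -> L0 miss  d=-]
4: W B4 -> L0 miss  d=D]
5: W B5 -> L1 miss  d=D]
6: W B5 -> L1 hit  d=D]
7: W B5 -> L1 hit  d=D]
8: R B5 -> L1 hit  d=D]
9: W B5 -> L1 hit  d=D]
10: R B3 -> L1 miss wb->B5  d=-]
11: W B3 -> L1 hit  d=D]
12: R B3 -> L1 hit  d=D]
13: W B2 -> L0 miss wb->B4  d=D]

WB = [2, 5, 4]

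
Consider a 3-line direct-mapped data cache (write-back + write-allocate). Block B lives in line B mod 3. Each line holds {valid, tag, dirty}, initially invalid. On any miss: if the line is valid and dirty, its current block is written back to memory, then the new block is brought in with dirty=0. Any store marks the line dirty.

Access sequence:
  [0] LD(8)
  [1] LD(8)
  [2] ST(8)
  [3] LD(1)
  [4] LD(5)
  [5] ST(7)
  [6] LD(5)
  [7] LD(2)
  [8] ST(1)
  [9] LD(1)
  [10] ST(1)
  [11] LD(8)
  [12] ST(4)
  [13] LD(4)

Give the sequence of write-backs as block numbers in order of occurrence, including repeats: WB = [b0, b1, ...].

0: R B8 -> L2 miss  d=-]
1: R B8 -> L2 hit  d=-]
2: W B8 -> L2 hit  d=D]
3: R B1 -> L1 miss  d=-]
4: R B5 -> L2 miss wb->B8  d=-]
5: W B7 -> L1 miss  d=D]
6: R B5 -> L2 hit  d=-]
7: R B2 -> L2 miss  d=-]
8: W B1 -> L1 miss wb->B7  d=D]
9: R B1 -> L1 hit  d=D]
10: W B1 -> L1 hit  d=D]
11: R B8 -> L2 miss  d=-]
12: W B4 -> L1 miss wb->B1  d=D]
13: R B4 -> L1 hit  d=D]

WB = [8, 7, 1]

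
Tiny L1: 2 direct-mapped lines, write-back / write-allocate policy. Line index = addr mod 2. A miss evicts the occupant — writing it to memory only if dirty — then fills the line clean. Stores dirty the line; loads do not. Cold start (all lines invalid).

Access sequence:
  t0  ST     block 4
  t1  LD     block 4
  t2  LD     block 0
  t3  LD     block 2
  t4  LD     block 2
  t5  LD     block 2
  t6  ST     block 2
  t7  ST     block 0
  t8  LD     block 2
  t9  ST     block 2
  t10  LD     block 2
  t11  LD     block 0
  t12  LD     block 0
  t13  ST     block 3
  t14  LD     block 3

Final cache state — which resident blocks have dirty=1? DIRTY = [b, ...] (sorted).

0: W B4 -> L0 miss  d=D]
1: R B4 -> L0 hit  d=D]
2: R B0 -> L0 miss wb->B4  d=-]
3: R B2 -> L0 miss  d=-]
4: R B2 -> L0 hit  d=-]
5: R B2 -> L0 hit  d=-]
6: W B2 -> L0 hit  d=D]
7: W B0 -> L0 miss wb->B2  d=D]
8: R B2 -> L0 miss wb->B0  d=-]
9: W B2 -> L0 hit  d=D]
10: R B2 -> L0 hit  d=D]
11: R B0 -> L0 miss wb->B2  d=-]
12: R B0 -> L0 hit  d=-]
13: W B3 -> L1 miss  d=D]
14: R B3 -> L1 hit  d=D]

DIRTY = [3]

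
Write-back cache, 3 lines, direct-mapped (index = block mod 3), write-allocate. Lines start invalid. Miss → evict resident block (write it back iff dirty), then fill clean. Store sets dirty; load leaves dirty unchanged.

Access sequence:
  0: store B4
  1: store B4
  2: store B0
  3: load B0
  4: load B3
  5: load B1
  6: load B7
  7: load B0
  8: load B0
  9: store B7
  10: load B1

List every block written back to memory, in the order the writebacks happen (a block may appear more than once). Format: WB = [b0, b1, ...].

WB = [0, 4, 7]

  0 | W B4 → L1 miss [D]
  1 | W B4 → L1 hit [D]
  2 | W B0 → L0 miss [D]
  3 | R B0 → L0 hit [D]
  4 | R B3 → L0 miss wb→B0 [-]
  5 | R B1 → L1 miss wb→B4 [-]
  6 | R B7 → L1 miss [-]
  7 | R B0 → L0 miss [-]
  8 | R B0 → L0 hit [-]
  9 | W B7 → L1 hit [D]
  10 | R B1 → L1 miss wb→B7 [-]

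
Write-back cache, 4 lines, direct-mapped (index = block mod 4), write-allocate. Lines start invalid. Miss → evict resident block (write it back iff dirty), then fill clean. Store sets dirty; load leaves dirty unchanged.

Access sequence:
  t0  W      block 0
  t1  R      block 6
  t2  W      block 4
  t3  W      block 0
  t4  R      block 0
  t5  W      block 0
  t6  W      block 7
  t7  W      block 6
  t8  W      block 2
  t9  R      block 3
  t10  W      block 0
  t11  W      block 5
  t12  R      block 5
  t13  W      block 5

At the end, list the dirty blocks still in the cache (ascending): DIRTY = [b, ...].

0: W B0 -> L0 miss  d=D]
1: R B6 -> L2 miss  d=-]
2: W B4 -> L0 miss wb->B0  d=D]
3: W B0 -> L0 miss wb->B4  d=D]
4: R B0 -> L0 hit  d=D]
5: W B0 -> L0 hit  d=D]
6: W B7 -> L3 miss  d=D]
7: W B6 -> L2 hit  d=D]
8: W B2 -> L2 miss wb->B6  d=D]
9: R B3 -> L3 miss wb->B7  d=-]
10: W B0 -> L0 hit  d=D]
11: W B5 -> L1 miss  d=D]
12: R B5 -> L1 hit  d=D]
13: W B5 -> L1 hit  d=D]

DIRTY = [0, 2, 5]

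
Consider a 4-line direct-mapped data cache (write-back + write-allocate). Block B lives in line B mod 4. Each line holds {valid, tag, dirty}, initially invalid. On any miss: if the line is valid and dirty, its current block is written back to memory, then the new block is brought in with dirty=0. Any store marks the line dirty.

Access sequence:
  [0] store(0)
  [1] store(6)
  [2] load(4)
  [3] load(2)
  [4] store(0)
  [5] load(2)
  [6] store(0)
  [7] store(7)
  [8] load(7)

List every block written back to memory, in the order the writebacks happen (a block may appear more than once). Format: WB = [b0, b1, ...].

  0 | W B0 → L0 miss [D]
  1 | W B6 → L2 miss [D]
  2 | R B4 → L0 miss wb→B0 [-]
  3 | R B2 → L2 miss wb→B6 [-]
  4 | W B0 → L0 miss [D]
  5 | R B2 → L2 hit [-]
  6 | W B0 → L0 hit [D]
  7 | W B7 → L3 miss [D]
  8 | R B7 → L3 hit [D]

WB = [0, 6]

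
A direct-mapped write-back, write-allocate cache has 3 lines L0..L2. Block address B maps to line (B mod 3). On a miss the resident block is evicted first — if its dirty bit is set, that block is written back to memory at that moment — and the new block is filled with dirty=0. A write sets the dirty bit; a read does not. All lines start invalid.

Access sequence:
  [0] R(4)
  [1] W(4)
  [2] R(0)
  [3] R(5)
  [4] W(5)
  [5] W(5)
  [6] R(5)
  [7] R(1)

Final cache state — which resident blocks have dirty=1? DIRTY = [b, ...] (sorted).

  0 | R B4 → L1 miss [-]
  1 | W B4 → L1 hit [D]
  2 | R B0 → L0 miss [-]
  3 | R B5 → L2 miss [-]
  4 | W B5 → L2 hit [D]
  5 | W B5 → L2 hit [D]
  6 | R B5 → L2 hit [D]
  7 | R B1 → L1 miss wb→B4 [-]

DIRTY = [5]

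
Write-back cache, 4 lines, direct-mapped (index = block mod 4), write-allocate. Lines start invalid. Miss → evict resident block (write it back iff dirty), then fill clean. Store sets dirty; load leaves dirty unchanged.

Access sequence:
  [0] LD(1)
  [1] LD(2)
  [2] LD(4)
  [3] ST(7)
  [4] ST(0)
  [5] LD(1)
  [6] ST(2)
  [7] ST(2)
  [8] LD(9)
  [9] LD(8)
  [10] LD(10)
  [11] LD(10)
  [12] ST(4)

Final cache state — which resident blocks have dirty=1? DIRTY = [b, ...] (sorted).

DIRTY = [4, 7]

0: R B1 -> L1 miss  d=-]
1: R B2 -> L2 miss  d=-]
2: R B4 -> L0 miss  d=-]
3: W B7 -> L3 miss  d=D]
4: W B0 -> L0 miss  d=D]
5: R B1 -> L1 hit  d=-]
6: W B2 -> L2 hit  d=D]
7: W B2 -> L2 hit  d=D]
8: R B9 -> L1 miss  d=-]
9: R B8 -> L0 miss wb->B0  d=-]
10: R B10 -> L2 miss wb->B2  d=-]
11: R B10 -> L2 hit  d=-]
12: W B4 -> L0 miss  d=D]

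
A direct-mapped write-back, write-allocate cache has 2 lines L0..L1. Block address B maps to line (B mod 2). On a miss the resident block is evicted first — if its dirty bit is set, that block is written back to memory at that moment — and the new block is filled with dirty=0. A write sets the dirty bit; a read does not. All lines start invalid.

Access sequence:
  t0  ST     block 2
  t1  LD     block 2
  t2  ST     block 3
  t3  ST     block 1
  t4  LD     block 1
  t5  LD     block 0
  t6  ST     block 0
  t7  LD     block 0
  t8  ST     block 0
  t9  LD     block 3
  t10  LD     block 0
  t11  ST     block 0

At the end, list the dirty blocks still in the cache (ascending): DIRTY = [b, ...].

DIRTY = [0]

  0 | W B2 → L0 miss [D]
  1 | R B2 → L0 hit [D]
  2 | W B3 → L1 miss [D]
  3 | W B1 → L1 miss wb→B3 [D]
  4 | R B1 → L1 hit [D]
  5 | R B0 → L0 miss wb→B2 [-]
  6 | W B0 → L0 hit [D]
  7 | R B0 → L0 hit [D]
  8 | W B0 → L0 hit [D]
  9 | R B3 → L1 miss wb→B1 [-]
  10 | R B0 → L0 hit [D]
  11 | W B0 → L0 hit [D]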